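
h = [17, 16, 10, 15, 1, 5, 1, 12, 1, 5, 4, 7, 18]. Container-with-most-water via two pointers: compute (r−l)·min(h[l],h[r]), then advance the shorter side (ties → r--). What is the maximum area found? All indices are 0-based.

[0,12] min(17,18)*12=204 best=204 * → l++
[1,12] min(16,18)*11=176 best=204 → l++
[2,12] min(10,18)*10=100 best=204 → l++
[3,12] min(15,18)*9=135 best=204 → l++
[4,12] min(1,18)*8=8 best=204 → l++
[5,12] min(5,18)*7=35 best=204 → l++
[6,12] min(1,18)*6=6 best=204 → l++
[7,12] min(12,18)*5=60 best=204 → l++
[8,12] min(1,18)*4=4 best=204 → l++
[9,12] min(5,18)*3=15 best=204 → l++
[10,12] min(4,18)*2=8 best=204 → l++
[11,12] min(7,18)*1=7 best=204 → l++

max area = 204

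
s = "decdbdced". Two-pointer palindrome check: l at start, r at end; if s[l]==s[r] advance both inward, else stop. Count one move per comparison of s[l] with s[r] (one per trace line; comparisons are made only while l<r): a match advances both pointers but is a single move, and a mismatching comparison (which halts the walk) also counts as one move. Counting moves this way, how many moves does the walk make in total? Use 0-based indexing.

4 moves

[0,8] 'd'=='d' → l++,r--
[1,7] 'e'=='e' → l++,r--
[2,6] 'c'=='c' → l++,r--
[3,5] 'd'=='d' → l++,r--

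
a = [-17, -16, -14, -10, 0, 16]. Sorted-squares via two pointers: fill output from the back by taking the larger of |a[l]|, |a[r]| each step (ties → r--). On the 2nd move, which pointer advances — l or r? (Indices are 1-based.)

r

[1,6] |-17|>|16| out[6]=289 → l++
[2,6] |-16|<=|16| out[5]=256 → r--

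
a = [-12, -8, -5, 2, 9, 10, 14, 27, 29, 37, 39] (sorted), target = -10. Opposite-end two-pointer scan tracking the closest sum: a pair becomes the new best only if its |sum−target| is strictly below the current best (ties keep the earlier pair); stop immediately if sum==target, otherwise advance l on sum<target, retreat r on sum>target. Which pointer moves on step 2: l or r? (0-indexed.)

r

[0,10] -12+39=27 d=37 * → r--
[0,9] -12+37=25 d=35 * → r--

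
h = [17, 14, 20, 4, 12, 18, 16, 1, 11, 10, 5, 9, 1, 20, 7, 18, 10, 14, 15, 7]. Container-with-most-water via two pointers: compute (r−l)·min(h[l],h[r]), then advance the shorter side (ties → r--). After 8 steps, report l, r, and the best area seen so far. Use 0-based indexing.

l=0 r=19: min(17,7)*19=133 best=133 *, r--
l=0 r=18: min(17,15)*18=270 best=270 *, r--
l=0 r=17: min(17,14)*17=238 best=270, r--
l=0 r=16: min(17,10)*16=160 best=270, r--
l=0 r=15: min(17,18)*15=255 best=270, l++
l=1 r=15: min(14,18)*14=196 best=270, l++
l=2 r=15: min(20,18)*13=234 best=270, r--
l=2 r=14: min(20,7)*12=84 best=270, r--

l=2, r=13, best area=270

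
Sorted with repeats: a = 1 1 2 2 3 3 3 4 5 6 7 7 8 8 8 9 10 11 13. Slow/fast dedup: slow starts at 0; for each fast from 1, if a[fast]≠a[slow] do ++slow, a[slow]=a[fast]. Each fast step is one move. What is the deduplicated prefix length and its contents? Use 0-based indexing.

length 12; prefix = [1, 2, 3, 4, 5, 6, 7, 8, 9, 10, 11, 13]

(s=0,f=1) a[fast]=1=a[slow] dup → fast++
(s=0,f=2) a[fast]=2≠a[slow]=1 write a[1]=2 → slow++,fast++
(s=1,f=3) a[fast]=2=a[slow] dup → fast++
(s=1,f=4) a[fast]=3≠a[slow]=2 write a[2]=3 → slow++,fast++
(s=2,f=5) a[fast]=3=a[slow] dup → fast++
(s=2,f=6) a[fast]=3=a[slow] dup → fast++
(s=2,f=7) a[fast]=4≠a[slow]=3 write a[3]=4 → slow++,fast++
(s=3,f=8) a[fast]=5≠a[slow]=4 write a[4]=5 → slow++,fast++
(s=4,f=9) a[fast]=6≠a[slow]=5 write a[5]=6 → slow++,fast++
(s=5,f=10) a[fast]=7≠a[slow]=6 write a[6]=7 → slow++,fast++
(s=6,f=11) a[fast]=7=a[slow] dup → fast++
(s=6,f=12) a[fast]=8≠a[slow]=7 write a[7]=8 → slow++,fast++
(s=7,f=13) a[fast]=8=a[slow] dup → fast++
(s=7,f=14) a[fast]=8=a[slow] dup → fast++
(s=7,f=15) a[fast]=9≠a[slow]=8 write a[8]=9 → slow++,fast++
(s=8,f=16) a[fast]=10≠a[slow]=9 write a[9]=10 → slow++,fast++
(s=9,f=17) a[fast]=11≠a[slow]=10 write a[10]=11 → slow++,fast++
(s=10,f=18) a[fast]=13≠a[slow]=11 write a[11]=13 → slow++,fast++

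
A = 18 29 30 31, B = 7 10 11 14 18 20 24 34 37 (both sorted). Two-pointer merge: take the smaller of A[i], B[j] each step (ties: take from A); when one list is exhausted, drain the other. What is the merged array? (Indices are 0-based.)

[i=0,j=0] A[i]=18>B[j]=7 take 7 → j++
[i=0,j=1] A[i]=18>B[j]=10 take 10 → j++
[i=0,j=2] A[i]=18>B[j]=11 take 11 → j++
[i=0,j=3] A[i]=18>B[j]=14 take 14 → j++
[i=0,j=4] A[i]=18<=B[j]=18 take 18 → i++
[i=1,j=4] A[i]=29>B[j]=18 take 18 → j++
[i=1,j=5] A[i]=29>B[j]=20 take 20 → j++
[i=1,j=6] A[i]=29>B[j]=24 take 24 → j++
[i=1,j=7] A[i]=29<=B[j]=34 take 29 → i++
[i=2,j=7] A[i]=30<=B[j]=34 take 30 → i++
[i=3,j=7] A[i]=31<=B[j]=34 take 31 → i++
[i=4,j=7] A done, take B[j]=34 → j++
[i=4,j=8] A done, take B[j]=37 → j++

[7, 10, 11, 14, 18, 18, 20, 24, 29, 30, 31, 34, 37]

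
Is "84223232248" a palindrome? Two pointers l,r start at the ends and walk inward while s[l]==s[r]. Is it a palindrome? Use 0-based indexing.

palindrome

l=0 r=10: '8'=='8', l++,r--
l=1 r=9: '4'=='4', l++,r--
l=2 r=8: '2'=='2', l++,r--
l=3 r=7: '2'=='2', l++,r--
l=4 r=6: '3'=='3', l++,r--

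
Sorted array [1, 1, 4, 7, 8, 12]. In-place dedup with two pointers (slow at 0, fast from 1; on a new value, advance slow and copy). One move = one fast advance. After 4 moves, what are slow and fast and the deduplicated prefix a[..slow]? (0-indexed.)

(s=0,f=1) a[fast]=1=a[slow] dup → fast++
(s=0,f=2) a[fast]=4≠a[slow]=1 write a[1]=4 → slow++,fast++
(s=1,f=3) a[fast]=7≠a[slow]=4 write a[2]=7 → slow++,fast++
(s=2,f=4) a[fast]=8≠a[slow]=7 write a[3]=8 → slow++,fast++

slow=3, fast=5, prefix=[1, 4, 7, 8]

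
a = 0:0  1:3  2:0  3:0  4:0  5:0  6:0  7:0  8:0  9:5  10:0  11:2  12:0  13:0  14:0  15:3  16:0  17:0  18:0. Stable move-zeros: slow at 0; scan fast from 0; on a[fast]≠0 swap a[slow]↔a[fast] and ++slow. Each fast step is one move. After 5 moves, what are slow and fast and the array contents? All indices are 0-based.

slow=0 fast=0: a[fast]=0, fast++
slow=0 fast=1: a[fast]=3≠0 swap→a[0]=3, slow++,fast++
slow=1 fast=2: a[fast]=0, fast++
slow=1 fast=3: a[fast]=0, fast++
slow=1 fast=4: a[fast]=0, fast++

slow=1, fast=5, a=[3, 0, 0, 0, 0, 0, 0, 0, 0, 5, 0, 2, 0, 0, 0, 3, 0, 0, 0]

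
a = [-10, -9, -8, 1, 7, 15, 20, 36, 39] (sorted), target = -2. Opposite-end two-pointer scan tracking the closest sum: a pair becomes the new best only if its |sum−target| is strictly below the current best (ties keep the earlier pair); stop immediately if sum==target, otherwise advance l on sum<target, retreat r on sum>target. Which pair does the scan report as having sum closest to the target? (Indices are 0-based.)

pair (-9, 7) with sum -2 (|Δ|=0)

[0,8] -10+39=29 d=31 * → r--
[0,7] -10+36=26 d=28 * → r--
[0,6] -10+20=10 d=12 * → r--
[0,5] -10+15=5 d=7 * → r--
[0,4] -10+7=-3 d=1 * → l++
[1,4] -9+7=-2 d=0 * → stop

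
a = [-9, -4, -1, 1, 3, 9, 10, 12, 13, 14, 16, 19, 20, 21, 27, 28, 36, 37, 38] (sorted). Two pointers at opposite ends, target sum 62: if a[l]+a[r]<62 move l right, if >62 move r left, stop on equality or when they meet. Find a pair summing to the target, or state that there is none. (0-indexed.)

no pair

l=0 r=18: -9+38=29 <62, l++
l=1 r=18: -4+38=34 <62, l++
l=2 r=18: -1+38=37 <62, l++
l=3 r=18: 1+38=39 <62, l++
l=4 r=18: 3+38=41 <62, l++
l=5 r=18: 9+38=47 <62, l++
l=6 r=18: 10+38=48 <62, l++
l=7 r=18: 12+38=50 <62, l++
l=8 r=18: 13+38=51 <62, l++
l=9 r=18: 14+38=52 <62, l++
l=10 r=18: 16+38=54 <62, l++
l=11 r=18: 19+38=57 <62, l++
l=12 r=18: 20+38=58 <62, l++
l=13 r=18: 21+38=59 <62, l++
l=14 r=18: 27+38=65 >62, r--
l=14 r=17: 27+37=64 >62, r--
l=14 r=16: 27+36=63 >62, r--
l=14 r=15: 27+28=55 <62, l++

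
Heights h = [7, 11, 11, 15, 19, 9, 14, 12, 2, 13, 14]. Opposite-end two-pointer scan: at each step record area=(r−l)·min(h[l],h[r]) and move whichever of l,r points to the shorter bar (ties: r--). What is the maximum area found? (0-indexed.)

max area = 99

l=0 r=10: min(7,14)*10=70 best=70 *, l++
l=1 r=10: min(11,14)*9=99 best=99 *, l++
l=2 r=10: min(11,14)*8=88 best=99, l++
l=3 r=10: min(15,14)*7=98 best=99, r--
l=3 r=9: min(15,13)*6=78 best=99, r--
l=3 r=8: min(15,2)*5=10 best=99, r--
l=3 r=7: min(15,12)*4=48 best=99, r--
l=3 r=6: min(15,14)*3=42 best=99, r--
l=3 r=5: min(15,9)*2=18 best=99, r--
l=3 r=4: min(15,19)*1=15 best=99, l++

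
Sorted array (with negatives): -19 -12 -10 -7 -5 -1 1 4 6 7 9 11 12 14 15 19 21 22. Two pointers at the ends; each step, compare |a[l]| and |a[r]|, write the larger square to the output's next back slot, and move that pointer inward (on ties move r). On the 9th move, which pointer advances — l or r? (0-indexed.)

r

[0,17] |-19|<=|22| out[17]=484 → r--
[0,16] |-19|<=|21| out[16]=441 → r--
[0,15] |-19|<=|19| out[15]=361 → r--
[0,14] |-19|>|15| out[14]=361 → l++
[1,14] |-12|<=|15| out[13]=225 → r--
[1,13] |-12|<=|14| out[12]=196 → r--
[1,12] |-12|<=|12| out[11]=144 → r--
[1,11] |-12|>|11| out[10]=144 → l++
[2,11] |-10|<=|11| out[9]=121 → r--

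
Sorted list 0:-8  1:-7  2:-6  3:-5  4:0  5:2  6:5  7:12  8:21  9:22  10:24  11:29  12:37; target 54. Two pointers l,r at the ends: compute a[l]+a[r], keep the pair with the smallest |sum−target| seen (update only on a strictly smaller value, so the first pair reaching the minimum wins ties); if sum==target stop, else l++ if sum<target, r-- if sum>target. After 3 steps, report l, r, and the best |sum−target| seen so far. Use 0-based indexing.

l=3, r=12, best |Δ|=23

l=0 r=12: -8+37=29 d=25 *, l++
l=1 r=12: -7+37=30 d=24 *, l++
l=2 r=12: -6+37=31 d=23 *, l++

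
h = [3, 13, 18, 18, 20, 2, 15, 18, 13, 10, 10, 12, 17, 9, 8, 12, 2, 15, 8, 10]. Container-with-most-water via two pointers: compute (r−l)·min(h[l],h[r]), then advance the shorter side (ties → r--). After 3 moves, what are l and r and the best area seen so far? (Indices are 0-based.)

l=1, r=17, best area=180

[0,19] min(3,10)*19=57 best=57 * → l++
[1,19] min(13,10)*18=180 best=180 * → r--
[1,18] min(13,8)*17=136 best=180 → r--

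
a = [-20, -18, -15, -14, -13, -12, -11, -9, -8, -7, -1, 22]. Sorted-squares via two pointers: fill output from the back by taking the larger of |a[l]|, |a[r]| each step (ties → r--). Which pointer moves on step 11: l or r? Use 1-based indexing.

[1,12] |-20|<=|22| out[12]=484 → r--
[1,11] |-20|>|-1| out[11]=400 → l++
[2,11] |-18|>|-1| out[10]=324 → l++
[3,11] |-15|>|-1| out[9]=225 → l++
[4,11] |-14|>|-1| out[8]=196 → l++
[5,11] |-13|>|-1| out[7]=169 → l++
[6,11] |-12|>|-1| out[6]=144 → l++
[7,11] |-11|>|-1| out[5]=121 → l++
[8,11] |-9|>|-1| out[4]=81 → l++
[9,11] |-8|>|-1| out[3]=64 → l++
[10,11] |-7|>|-1| out[2]=49 → l++

l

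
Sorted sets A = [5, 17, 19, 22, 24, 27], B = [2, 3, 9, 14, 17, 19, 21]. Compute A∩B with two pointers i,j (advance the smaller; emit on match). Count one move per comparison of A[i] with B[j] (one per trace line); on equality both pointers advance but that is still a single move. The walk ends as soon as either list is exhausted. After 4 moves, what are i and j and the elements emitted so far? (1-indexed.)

i=2, j=4, emitted=[]

i=1 j=1: 5>2, j++
i=1 j=2: 5>3, j++
i=1 j=3: 5<9, i++
i=2 j=3: 17>9, j++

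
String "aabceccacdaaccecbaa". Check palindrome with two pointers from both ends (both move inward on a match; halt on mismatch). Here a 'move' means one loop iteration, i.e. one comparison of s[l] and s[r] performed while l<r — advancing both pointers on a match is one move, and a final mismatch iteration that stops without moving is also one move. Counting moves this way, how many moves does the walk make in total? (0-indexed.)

[0,18] 'a'=='a' → l++,r--
[1,17] 'a'=='a' → l++,r--
[2,16] 'b'=='b' → l++,r--
[3,15] 'c'=='c' → l++,r--
[4,14] 'e'=='e' → l++,r--
[5,13] 'c'=='c' → l++,r--
[6,12] 'c'=='c' → l++,r--
[7,11] 'a'=='a' → l++,r--
[8,10] 'c'!='a' → stop

9 moves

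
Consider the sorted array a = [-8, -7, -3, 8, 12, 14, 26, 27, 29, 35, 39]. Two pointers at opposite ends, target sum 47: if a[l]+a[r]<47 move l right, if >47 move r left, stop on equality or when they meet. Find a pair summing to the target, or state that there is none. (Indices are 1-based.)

(8, 39)

l=1 r=11: -8+39=31 <47, l++
l=2 r=11: -7+39=32 <47, l++
l=3 r=11: -3+39=36 <47, l++
l=4 r=11: 8+39=47, found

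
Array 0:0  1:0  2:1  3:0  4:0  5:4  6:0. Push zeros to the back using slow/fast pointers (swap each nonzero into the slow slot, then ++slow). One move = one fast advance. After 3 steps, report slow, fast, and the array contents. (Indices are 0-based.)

slow=0 fast=0: a[fast]=0, fast++
slow=0 fast=1: a[fast]=0, fast++
slow=0 fast=2: a[fast]=1≠0 swap→a[0]=1, slow++,fast++

slow=1, fast=3, a=[1, 0, 0, 0, 0, 4, 0]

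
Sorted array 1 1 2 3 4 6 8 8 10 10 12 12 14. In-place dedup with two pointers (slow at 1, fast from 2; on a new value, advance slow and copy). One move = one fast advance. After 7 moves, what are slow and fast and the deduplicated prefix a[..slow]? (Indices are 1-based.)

slow=6, fast=9, prefix=[1, 2, 3, 4, 6, 8]

slow=1 fast=2: a[fast]=1=a[slow] dup, fast++
slow=1 fast=3: a[fast]=2≠a[slow]=1 write a[2]=2, slow++,fast++
slow=2 fast=4: a[fast]=3≠a[slow]=2 write a[3]=3, slow++,fast++
slow=3 fast=5: a[fast]=4≠a[slow]=3 write a[4]=4, slow++,fast++
slow=4 fast=6: a[fast]=6≠a[slow]=4 write a[5]=6, slow++,fast++
slow=5 fast=7: a[fast]=8≠a[slow]=6 write a[6]=8, slow++,fast++
slow=6 fast=8: a[fast]=8=a[slow] dup, fast++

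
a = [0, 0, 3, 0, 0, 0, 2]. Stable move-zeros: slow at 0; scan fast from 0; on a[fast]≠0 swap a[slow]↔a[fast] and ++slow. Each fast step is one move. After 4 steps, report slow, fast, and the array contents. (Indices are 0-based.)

slow=1, fast=4, a=[3, 0, 0, 0, 0, 0, 2]

slow=0 fast=0: a[fast]=0, fast++
slow=0 fast=1: a[fast]=0, fast++
slow=0 fast=2: a[fast]=3≠0 swap→a[0]=3, slow++,fast++
slow=1 fast=3: a[fast]=0, fast++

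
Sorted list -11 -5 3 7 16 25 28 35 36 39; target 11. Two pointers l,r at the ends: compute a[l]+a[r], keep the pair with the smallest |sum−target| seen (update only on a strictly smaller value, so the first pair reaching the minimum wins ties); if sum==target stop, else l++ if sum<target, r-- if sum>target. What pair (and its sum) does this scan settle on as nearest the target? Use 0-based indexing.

pair (-5, 16) with sum 11 (|Δ|=0)

l=0 r=9: -11+39=28 d=17 *, r--
l=0 r=8: -11+36=25 d=14 *, r--
l=0 r=7: -11+35=24 d=13 *, r--
l=0 r=6: -11+28=17 d=6 *, r--
l=0 r=5: -11+25=14 d=3 *, r--
l=0 r=4: -11+16=5 d=6, l++
l=1 r=4: -5+16=11 d=0 *, stop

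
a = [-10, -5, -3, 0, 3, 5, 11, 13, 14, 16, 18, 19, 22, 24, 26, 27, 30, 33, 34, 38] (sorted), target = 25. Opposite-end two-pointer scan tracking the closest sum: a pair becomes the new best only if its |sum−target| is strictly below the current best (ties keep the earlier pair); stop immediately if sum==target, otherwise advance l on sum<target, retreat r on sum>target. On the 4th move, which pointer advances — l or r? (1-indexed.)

r

l=1 r=20: -10+38=28 d=3 *, r--
l=1 r=19: -10+34=24 d=1 *, l++
l=2 r=19: -5+34=29 d=4, r--
l=2 r=18: -5+33=28 d=3, r--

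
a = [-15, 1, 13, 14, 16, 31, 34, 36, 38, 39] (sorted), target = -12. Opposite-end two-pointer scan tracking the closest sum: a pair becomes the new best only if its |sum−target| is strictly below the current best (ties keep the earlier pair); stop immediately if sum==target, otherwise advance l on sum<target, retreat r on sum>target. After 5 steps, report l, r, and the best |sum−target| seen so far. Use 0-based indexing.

[0,9] -15+39=24 d=36 * → r--
[0,8] -15+38=23 d=35 * → r--
[0,7] -15+36=21 d=33 * → r--
[0,6] -15+34=19 d=31 * → r--
[0,5] -15+31=16 d=28 * → r--

l=0, r=4, best |Δ|=28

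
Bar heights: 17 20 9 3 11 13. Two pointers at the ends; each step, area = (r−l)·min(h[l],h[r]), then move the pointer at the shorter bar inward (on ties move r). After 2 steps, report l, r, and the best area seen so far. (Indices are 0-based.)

l=0, r=3, best area=65

[0,5] min(17,13)*5=65 best=65 * → r--
[0,4] min(17,11)*4=44 best=65 → r--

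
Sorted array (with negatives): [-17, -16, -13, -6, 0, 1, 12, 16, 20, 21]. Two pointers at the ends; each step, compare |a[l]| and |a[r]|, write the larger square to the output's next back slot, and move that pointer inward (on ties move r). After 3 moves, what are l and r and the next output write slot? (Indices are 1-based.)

l=2, r=8, next write slot=7

l=1 r=10: |-17|<=|21| out[10]=441, r--
l=1 r=9: |-17|<=|20| out[9]=400, r--
l=1 r=8: |-17|>|16| out[8]=289, l++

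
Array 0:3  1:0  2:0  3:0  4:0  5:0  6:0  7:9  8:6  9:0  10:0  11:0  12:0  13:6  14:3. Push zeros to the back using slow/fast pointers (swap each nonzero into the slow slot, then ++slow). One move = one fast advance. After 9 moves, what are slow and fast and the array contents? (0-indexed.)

slow=3, fast=9, a=[3, 9, 6, 0, 0, 0, 0, 0, 0, 0, 0, 0, 0, 6, 3]

slow=0 fast=0: a[fast]=3≠0 swap→a[0]=3, slow++,fast++
slow=1 fast=1: a[fast]=0, fast++
slow=1 fast=2: a[fast]=0, fast++
slow=1 fast=3: a[fast]=0, fast++
slow=1 fast=4: a[fast]=0, fast++
slow=1 fast=5: a[fast]=0, fast++
slow=1 fast=6: a[fast]=0, fast++
slow=1 fast=7: a[fast]=9≠0 swap→a[1]=9, slow++,fast++
slow=2 fast=8: a[fast]=6≠0 swap→a[2]=6, slow++,fast++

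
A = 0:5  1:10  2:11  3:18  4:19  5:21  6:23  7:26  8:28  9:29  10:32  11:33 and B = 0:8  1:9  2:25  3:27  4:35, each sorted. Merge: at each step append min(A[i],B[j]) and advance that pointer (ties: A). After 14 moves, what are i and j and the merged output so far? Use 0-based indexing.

i=10, j=4, merged so far=[5, 8, 9, 10, 11, 18, 19, 21, 23, 25, 26, 27, 28, 29]

[i=0,j=0] A[i]=5<=B[j]=8 take 5 → i++
[i=1,j=0] A[i]=10>B[j]=8 take 8 → j++
[i=1,j=1] A[i]=10>B[j]=9 take 9 → j++
[i=1,j=2] A[i]=10<=B[j]=25 take 10 → i++
[i=2,j=2] A[i]=11<=B[j]=25 take 11 → i++
[i=3,j=2] A[i]=18<=B[j]=25 take 18 → i++
[i=4,j=2] A[i]=19<=B[j]=25 take 19 → i++
[i=5,j=2] A[i]=21<=B[j]=25 take 21 → i++
[i=6,j=2] A[i]=23<=B[j]=25 take 23 → i++
[i=7,j=2] A[i]=26>B[j]=25 take 25 → j++
[i=7,j=3] A[i]=26<=B[j]=27 take 26 → i++
[i=8,j=3] A[i]=28>B[j]=27 take 27 → j++
[i=8,j=4] A[i]=28<=B[j]=35 take 28 → i++
[i=9,j=4] A[i]=29<=B[j]=35 take 29 → i++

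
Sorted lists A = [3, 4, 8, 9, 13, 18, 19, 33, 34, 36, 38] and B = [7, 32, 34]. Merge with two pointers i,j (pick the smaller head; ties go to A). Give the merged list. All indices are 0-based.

[3, 4, 7, 8, 9, 13, 18, 19, 32, 33, 34, 34, 36, 38]

i=0 j=0: A[i]=3<=B[j]=7 take 3, i++
i=1 j=0: A[i]=4<=B[j]=7 take 4, i++
i=2 j=0: A[i]=8>B[j]=7 take 7, j++
i=2 j=1: A[i]=8<=B[j]=32 take 8, i++
i=3 j=1: A[i]=9<=B[j]=32 take 9, i++
i=4 j=1: A[i]=13<=B[j]=32 take 13, i++
i=5 j=1: A[i]=18<=B[j]=32 take 18, i++
i=6 j=1: A[i]=19<=B[j]=32 take 19, i++
i=7 j=1: A[i]=33>B[j]=32 take 32, j++
i=7 j=2: A[i]=33<=B[j]=34 take 33, i++
i=8 j=2: A[i]=34<=B[j]=34 take 34, i++
i=9 j=2: A[i]=36>B[j]=34 take 34, j++
i=9 j=3: B done, take A[i]=36, i++
i=10 j=3: B done, take A[i]=38, i++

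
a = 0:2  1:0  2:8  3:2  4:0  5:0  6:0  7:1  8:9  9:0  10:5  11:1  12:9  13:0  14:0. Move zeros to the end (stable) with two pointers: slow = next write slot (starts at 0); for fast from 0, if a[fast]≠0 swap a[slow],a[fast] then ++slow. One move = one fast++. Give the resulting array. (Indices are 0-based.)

(s=0,f=0) a[fast]=2≠0 swap→a[0]=2 → slow++,fast++
(s=1,f=1) a[fast]=0 → fast++
(s=1,f=2) a[fast]=8≠0 swap→a[1]=8 → slow++,fast++
(s=2,f=3) a[fast]=2≠0 swap→a[2]=2 → slow++,fast++
(s=3,f=4) a[fast]=0 → fast++
(s=3,f=5) a[fast]=0 → fast++
(s=3,f=6) a[fast]=0 → fast++
(s=3,f=7) a[fast]=1≠0 swap→a[3]=1 → slow++,fast++
(s=4,f=8) a[fast]=9≠0 swap→a[4]=9 → slow++,fast++
(s=5,f=9) a[fast]=0 → fast++
(s=5,f=10) a[fast]=5≠0 swap→a[5]=5 → slow++,fast++
(s=6,f=11) a[fast]=1≠0 swap→a[6]=1 → slow++,fast++
(s=7,f=12) a[fast]=9≠0 swap→a[7]=9 → slow++,fast++
(s=8,f=13) a[fast]=0 → fast++
(s=8,f=14) a[fast]=0 → fast++

[2, 8, 2, 1, 9, 5, 1, 9, 0, 0, 0, 0, 0, 0, 0]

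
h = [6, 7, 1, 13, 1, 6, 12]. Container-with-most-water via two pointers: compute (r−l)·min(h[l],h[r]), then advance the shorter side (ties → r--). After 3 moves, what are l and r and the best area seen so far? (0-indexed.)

l=0 r=6: min(6,12)*6=36 best=36 *, l++
l=1 r=6: min(7,12)*5=35 best=36, l++
l=2 r=6: min(1,12)*4=4 best=36, l++

l=3, r=6, best area=36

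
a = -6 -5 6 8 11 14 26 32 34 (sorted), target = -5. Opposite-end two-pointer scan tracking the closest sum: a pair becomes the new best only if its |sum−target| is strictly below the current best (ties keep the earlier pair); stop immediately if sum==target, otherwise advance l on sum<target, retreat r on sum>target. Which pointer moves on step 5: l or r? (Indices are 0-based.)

r

l=0 r=8: -6+34=28 d=33 *, r--
l=0 r=7: -6+32=26 d=31 *, r--
l=0 r=6: -6+26=20 d=25 *, r--
l=0 r=5: -6+14=8 d=13 *, r--
l=0 r=4: -6+11=5 d=10 *, r--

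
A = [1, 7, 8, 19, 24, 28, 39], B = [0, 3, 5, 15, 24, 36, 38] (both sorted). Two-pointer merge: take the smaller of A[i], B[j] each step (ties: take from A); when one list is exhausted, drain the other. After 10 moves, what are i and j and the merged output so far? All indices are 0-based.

i=0 j=0: A[i]=1>B[j]=0 take 0, j++
i=0 j=1: A[i]=1<=B[j]=3 take 1, i++
i=1 j=1: A[i]=7>B[j]=3 take 3, j++
i=1 j=2: A[i]=7>B[j]=5 take 5, j++
i=1 j=3: A[i]=7<=B[j]=15 take 7, i++
i=2 j=3: A[i]=8<=B[j]=15 take 8, i++
i=3 j=3: A[i]=19>B[j]=15 take 15, j++
i=3 j=4: A[i]=19<=B[j]=24 take 19, i++
i=4 j=4: A[i]=24<=B[j]=24 take 24, i++
i=5 j=4: A[i]=28>B[j]=24 take 24, j++

i=5, j=5, merged so far=[0, 1, 3, 5, 7, 8, 15, 19, 24, 24]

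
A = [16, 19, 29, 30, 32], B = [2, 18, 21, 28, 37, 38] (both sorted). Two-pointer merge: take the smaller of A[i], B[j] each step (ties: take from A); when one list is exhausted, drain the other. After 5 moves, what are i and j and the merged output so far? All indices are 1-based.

[i=1,j=1] A[i]=16>B[j]=2 take 2 → j++
[i=1,j=2] A[i]=16<=B[j]=18 take 16 → i++
[i=2,j=2] A[i]=19>B[j]=18 take 18 → j++
[i=2,j=3] A[i]=19<=B[j]=21 take 19 → i++
[i=3,j=3] A[i]=29>B[j]=21 take 21 → j++

i=3, j=4, merged so far=[2, 16, 18, 19, 21]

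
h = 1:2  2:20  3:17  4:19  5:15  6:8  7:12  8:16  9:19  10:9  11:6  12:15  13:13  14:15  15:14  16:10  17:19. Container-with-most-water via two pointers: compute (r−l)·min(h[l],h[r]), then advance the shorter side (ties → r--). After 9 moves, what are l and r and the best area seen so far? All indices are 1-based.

l=2, r=9, best area=285

l=1 r=17: min(2,19)*16=32 best=32 *, l++
l=2 r=17: min(20,19)*15=285 best=285 *, r--
l=2 r=16: min(20,10)*14=140 best=285, r--
l=2 r=15: min(20,14)*13=182 best=285, r--
l=2 r=14: min(20,15)*12=180 best=285, r--
l=2 r=13: min(20,13)*11=143 best=285, r--
l=2 r=12: min(20,15)*10=150 best=285, r--
l=2 r=11: min(20,6)*9=54 best=285, r--
l=2 r=10: min(20,9)*8=72 best=285, r--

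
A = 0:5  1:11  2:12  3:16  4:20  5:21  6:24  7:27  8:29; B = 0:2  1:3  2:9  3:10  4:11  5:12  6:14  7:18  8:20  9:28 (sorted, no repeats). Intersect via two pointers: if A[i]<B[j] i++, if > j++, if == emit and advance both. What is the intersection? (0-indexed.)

intersection = [11, 12, 20]

[i=0,j=0] 5>2 → j++
[i=0,j=1] 5>3 → j++
[i=0,j=2] 5<9 → i++
[i=1,j=2] 11>9 → j++
[i=1,j=3] 11>10 → j++
[i=1,j=4] 11==11 emit → i++,j++
[i=2,j=5] 12==12 emit → i++,j++
[i=3,j=6] 16>14 → j++
[i=3,j=7] 16<18 → i++
[i=4,j=7] 20>18 → j++
[i=4,j=8] 20==20 emit → i++,j++
[i=5,j=9] 21<28 → i++
[i=6,j=9] 24<28 → i++
[i=7,j=9] 27<28 → i++
[i=8,j=9] 29>28 → j++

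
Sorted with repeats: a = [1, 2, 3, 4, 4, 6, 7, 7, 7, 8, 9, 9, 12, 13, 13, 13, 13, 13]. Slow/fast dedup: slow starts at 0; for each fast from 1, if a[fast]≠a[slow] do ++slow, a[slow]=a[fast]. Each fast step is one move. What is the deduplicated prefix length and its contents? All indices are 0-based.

length 10; prefix = [1, 2, 3, 4, 6, 7, 8, 9, 12, 13]

slow=0 fast=1: a[fast]=2≠a[slow]=1 write a[1]=2, slow++,fast++
slow=1 fast=2: a[fast]=3≠a[slow]=2 write a[2]=3, slow++,fast++
slow=2 fast=3: a[fast]=4≠a[slow]=3 write a[3]=4, slow++,fast++
slow=3 fast=4: a[fast]=4=a[slow] dup, fast++
slow=3 fast=5: a[fast]=6≠a[slow]=4 write a[4]=6, slow++,fast++
slow=4 fast=6: a[fast]=7≠a[slow]=6 write a[5]=7, slow++,fast++
slow=5 fast=7: a[fast]=7=a[slow] dup, fast++
slow=5 fast=8: a[fast]=7=a[slow] dup, fast++
slow=5 fast=9: a[fast]=8≠a[slow]=7 write a[6]=8, slow++,fast++
slow=6 fast=10: a[fast]=9≠a[slow]=8 write a[7]=9, slow++,fast++
slow=7 fast=11: a[fast]=9=a[slow] dup, fast++
slow=7 fast=12: a[fast]=12≠a[slow]=9 write a[8]=12, slow++,fast++
slow=8 fast=13: a[fast]=13≠a[slow]=12 write a[9]=13, slow++,fast++
slow=9 fast=14: a[fast]=13=a[slow] dup, fast++
slow=9 fast=15: a[fast]=13=a[slow] dup, fast++
slow=9 fast=16: a[fast]=13=a[slow] dup, fast++
slow=9 fast=17: a[fast]=13=a[slow] dup, fast++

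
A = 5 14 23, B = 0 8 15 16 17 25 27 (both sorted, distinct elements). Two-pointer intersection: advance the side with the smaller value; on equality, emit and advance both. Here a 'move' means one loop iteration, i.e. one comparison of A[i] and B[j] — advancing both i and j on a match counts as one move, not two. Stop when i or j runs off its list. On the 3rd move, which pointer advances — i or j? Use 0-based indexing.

i=0 j=0: 5>0, j++
i=0 j=1: 5<8, i++
i=1 j=1: 14>8, j++

j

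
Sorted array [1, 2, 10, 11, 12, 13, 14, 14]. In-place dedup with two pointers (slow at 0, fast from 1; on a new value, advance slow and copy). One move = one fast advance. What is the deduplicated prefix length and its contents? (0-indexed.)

(s=0,f=1) a[fast]=2≠a[slow]=1 write a[1]=2 → slow++,fast++
(s=1,f=2) a[fast]=10≠a[slow]=2 write a[2]=10 → slow++,fast++
(s=2,f=3) a[fast]=11≠a[slow]=10 write a[3]=11 → slow++,fast++
(s=3,f=4) a[fast]=12≠a[slow]=11 write a[4]=12 → slow++,fast++
(s=4,f=5) a[fast]=13≠a[slow]=12 write a[5]=13 → slow++,fast++
(s=5,f=6) a[fast]=14≠a[slow]=13 write a[6]=14 → slow++,fast++
(s=6,f=7) a[fast]=14=a[slow] dup → fast++

length 7; prefix = [1, 2, 10, 11, 12, 13, 14]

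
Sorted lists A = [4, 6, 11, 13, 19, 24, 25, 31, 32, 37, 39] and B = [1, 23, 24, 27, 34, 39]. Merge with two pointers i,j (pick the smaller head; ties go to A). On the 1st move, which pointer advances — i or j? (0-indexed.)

j

i=0 j=0: A[i]=4>B[j]=1 take 1, j++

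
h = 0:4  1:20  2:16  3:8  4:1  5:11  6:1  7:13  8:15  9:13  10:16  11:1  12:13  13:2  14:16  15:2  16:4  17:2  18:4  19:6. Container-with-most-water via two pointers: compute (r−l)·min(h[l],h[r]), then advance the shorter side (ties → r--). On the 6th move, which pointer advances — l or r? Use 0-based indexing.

l=0 r=19: min(4,6)*19=76 best=76 *, l++
l=1 r=19: min(20,6)*18=108 best=108 *, r--
l=1 r=18: min(20,4)*17=68 best=108, r--
l=1 r=17: min(20,2)*16=32 best=108, r--
l=1 r=16: min(20,4)*15=60 best=108, r--
l=1 r=15: min(20,2)*14=28 best=108, r--

r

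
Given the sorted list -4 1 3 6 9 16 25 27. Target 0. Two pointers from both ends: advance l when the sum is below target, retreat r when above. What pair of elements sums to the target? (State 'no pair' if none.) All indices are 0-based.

[0,7] -4+27=23 >0 → r--
[0,6] -4+25=21 >0 → r--
[0,5] -4+16=12 >0 → r--
[0,4] -4+9=5 >0 → r--
[0,3] -4+6=2 >0 → r--
[0,2] -4+3=-1 <0 → l++
[1,2] 1+3=4 >0 → r--

no pair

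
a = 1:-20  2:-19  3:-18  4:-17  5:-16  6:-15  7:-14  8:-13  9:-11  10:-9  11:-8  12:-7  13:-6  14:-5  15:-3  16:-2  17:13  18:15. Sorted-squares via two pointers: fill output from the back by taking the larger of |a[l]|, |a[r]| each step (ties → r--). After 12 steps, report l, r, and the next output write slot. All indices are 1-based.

l=11, r=16, next write slot=6

[1,18] |-20|>|15| out[18]=400 → l++
[2,18] |-19|>|15| out[17]=361 → l++
[3,18] |-18|>|15| out[16]=324 → l++
[4,18] |-17|>|15| out[15]=289 → l++
[5,18] |-16|>|15| out[14]=256 → l++
[6,18] |-15|<=|15| out[13]=225 → r--
[6,17] |-15|>|13| out[12]=225 → l++
[7,17] |-14|>|13| out[11]=196 → l++
[8,17] |-13|<=|13| out[10]=169 → r--
[8,16] |-13|>|-2| out[9]=169 → l++
[9,16] |-11|>|-2| out[8]=121 → l++
[10,16] |-9|>|-2| out[7]=81 → l++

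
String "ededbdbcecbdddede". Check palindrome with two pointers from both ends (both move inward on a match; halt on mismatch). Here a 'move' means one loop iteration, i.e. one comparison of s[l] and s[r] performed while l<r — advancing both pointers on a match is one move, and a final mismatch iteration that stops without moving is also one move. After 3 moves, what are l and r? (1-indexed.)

[1,17] 'e'=='e' → l++,r--
[2,16] 'd'=='d' → l++,r--
[3,15] 'e'=='e' → l++,r--

l=4, r=14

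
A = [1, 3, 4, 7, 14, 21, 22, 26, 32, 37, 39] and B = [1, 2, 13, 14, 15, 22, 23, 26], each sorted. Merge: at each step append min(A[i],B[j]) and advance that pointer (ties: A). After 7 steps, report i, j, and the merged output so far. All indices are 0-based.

i=4, j=3, merged so far=[1, 1, 2, 3, 4, 7, 13]

[i=0,j=0] A[i]=1<=B[j]=1 take 1 → i++
[i=1,j=0] A[i]=3>B[j]=1 take 1 → j++
[i=1,j=1] A[i]=3>B[j]=2 take 2 → j++
[i=1,j=2] A[i]=3<=B[j]=13 take 3 → i++
[i=2,j=2] A[i]=4<=B[j]=13 take 4 → i++
[i=3,j=2] A[i]=7<=B[j]=13 take 7 → i++
[i=4,j=2] A[i]=14>B[j]=13 take 13 → j++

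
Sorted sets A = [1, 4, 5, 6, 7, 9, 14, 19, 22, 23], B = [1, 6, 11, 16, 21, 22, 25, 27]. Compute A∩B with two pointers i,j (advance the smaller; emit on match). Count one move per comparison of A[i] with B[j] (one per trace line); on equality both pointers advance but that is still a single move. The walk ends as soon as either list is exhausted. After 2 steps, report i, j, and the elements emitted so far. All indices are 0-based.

[i=0,j=0] 1==1 emit → i++,j++
[i=1,j=1] 4<6 → i++

i=2, j=1, emitted=[1]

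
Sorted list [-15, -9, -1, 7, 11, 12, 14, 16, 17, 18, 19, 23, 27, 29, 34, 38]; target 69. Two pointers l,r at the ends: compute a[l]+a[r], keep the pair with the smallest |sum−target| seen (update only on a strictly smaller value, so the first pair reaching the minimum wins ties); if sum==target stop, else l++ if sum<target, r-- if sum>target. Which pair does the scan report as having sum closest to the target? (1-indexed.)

pair (29, 38) with sum 67 (|Δ|=2)

l=1 r=16: -15+38=23 d=46 *, l++
l=2 r=16: -9+38=29 d=40 *, l++
l=3 r=16: -1+38=37 d=32 *, l++
l=4 r=16: 7+38=45 d=24 *, l++
l=5 r=16: 11+38=49 d=20 *, l++
l=6 r=16: 12+38=50 d=19 *, l++
l=7 r=16: 14+38=52 d=17 *, l++
l=8 r=16: 16+38=54 d=15 *, l++
l=9 r=16: 17+38=55 d=14 *, l++
l=10 r=16: 18+38=56 d=13 *, l++
l=11 r=16: 19+38=57 d=12 *, l++
l=12 r=16: 23+38=61 d=8 *, l++
l=13 r=16: 27+38=65 d=4 *, l++
l=14 r=16: 29+38=67 d=2 *, l++
l=15 r=16: 34+38=72 d=3, r--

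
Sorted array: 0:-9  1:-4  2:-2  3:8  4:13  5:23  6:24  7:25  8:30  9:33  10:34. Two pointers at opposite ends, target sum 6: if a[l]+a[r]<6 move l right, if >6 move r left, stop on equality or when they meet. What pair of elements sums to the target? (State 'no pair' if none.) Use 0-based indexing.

l=0 r=10: -9+34=25 >6, r--
l=0 r=9: -9+33=24 >6, r--
l=0 r=8: -9+30=21 >6, r--
l=0 r=7: -9+25=16 >6, r--
l=0 r=6: -9+24=15 >6, r--
l=0 r=5: -9+23=14 >6, r--
l=0 r=4: -9+13=4 <6, l++
l=1 r=4: -4+13=9 >6, r--
l=1 r=3: -4+8=4 <6, l++
l=2 r=3: -2+8=6, found

(-2, 8)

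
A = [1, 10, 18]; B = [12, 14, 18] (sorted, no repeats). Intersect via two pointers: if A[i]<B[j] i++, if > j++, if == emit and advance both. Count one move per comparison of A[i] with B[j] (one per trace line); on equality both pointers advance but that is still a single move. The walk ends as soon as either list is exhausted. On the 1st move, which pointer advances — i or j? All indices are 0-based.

[i=0,j=0] 1<12 → i++

i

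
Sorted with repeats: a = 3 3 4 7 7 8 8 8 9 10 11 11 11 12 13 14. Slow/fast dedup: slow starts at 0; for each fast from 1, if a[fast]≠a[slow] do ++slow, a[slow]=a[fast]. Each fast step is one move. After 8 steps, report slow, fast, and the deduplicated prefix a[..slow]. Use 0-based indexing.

slow=4, fast=9, prefix=[3, 4, 7, 8, 9]

slow=0 fast=1: a[fast]=3=a[slow] dup, fast++
slow=0 fast=2: a[fast]=4≠a[slow]=3 write a[1]=4, slow++,fast++
slow=1 fast=3: a[fast]=7≠a[slow]=4 write a[2]=7, slow++,fast++
slow=2 fast=4: a[fast]=7=a[slow] dup, fast++
slow=2 fast=5: a[fast]=8≠a[slow]=7 write a[3]=8, slow++,fast++
slow=3 fast=6: a[fast]=8=a[slow] dup, fast++
slow=3 fast=7: a[fast]=8=a[slow] dup, fast++
slow=3 fast=8: a[fast]=9≠a[slow]=8 write a[4]=9, slow++,fast++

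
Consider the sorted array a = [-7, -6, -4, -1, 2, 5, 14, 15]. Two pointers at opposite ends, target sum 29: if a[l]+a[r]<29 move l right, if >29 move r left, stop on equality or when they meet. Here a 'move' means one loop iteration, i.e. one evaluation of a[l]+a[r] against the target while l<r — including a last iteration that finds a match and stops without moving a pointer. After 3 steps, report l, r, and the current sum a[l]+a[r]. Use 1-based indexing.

l=4, r=8, sum=14

[1,8] -7+15=8 <29 → l++
[2,8] -6+15=9 <29 → l++
[3,8] -4+15=11 <29 → l++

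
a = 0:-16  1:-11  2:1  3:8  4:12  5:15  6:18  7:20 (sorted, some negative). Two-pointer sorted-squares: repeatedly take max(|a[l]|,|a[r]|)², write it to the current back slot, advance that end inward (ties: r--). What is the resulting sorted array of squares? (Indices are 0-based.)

l=0 r=7: |-16|<=|20| out[7]=400, r--
l=0 r=6: |-16|<=|18| out[6]=324, r--
l=0 r=5: |-16|>|15| out[5]=256, l++
l=1 r=5: |-11|<=|15| out[4]=225, r--
l=1 r=4: |-11|<=|12| out[3]=144, r--
l=1 r=3: |-11|>|8| out[2]=121, l++
l=2 r=3: |1|<=|8| out[1]=64, r--
l=2 r=2: |1|<=|1| out[0]=1, r--

[1, 64, 121, 144, 225, 256, 324, 400]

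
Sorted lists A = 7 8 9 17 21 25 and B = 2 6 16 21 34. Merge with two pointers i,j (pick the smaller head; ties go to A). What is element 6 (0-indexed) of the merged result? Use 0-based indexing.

[i=0,j=0] A[i]=7>B[j]=2 take 2 → j++
[i=0,j=1] A[i]=7>B[j]=6 take 6 → j++
[i=0,j=2] A[i]=7<=B[j]=16 take 7 → i++
[i=1,j=2] A[i]=8<=B[j]=16 take 8 → i++
[i=2,j=2] A[i]=9<=B[j]=16 take 9 → i++
[i=3,j=2] A[i]=17>B[j]=16 take 16 → j++
[i=3,j=3] A[i]=17<=B[j]=21 take 17 → i++
[i=4,j=3] A[i]=21<=B[j]=21 take 21 → i++
[i=5,j=3] A[i]=25>B[j]=21 take 21 → j++
[i=5,j=4] A[i]=25<=B[j]=34 take 25 → i++
[i=6,j=4] A done, take B[j]=34 → j++

merged[6] = 17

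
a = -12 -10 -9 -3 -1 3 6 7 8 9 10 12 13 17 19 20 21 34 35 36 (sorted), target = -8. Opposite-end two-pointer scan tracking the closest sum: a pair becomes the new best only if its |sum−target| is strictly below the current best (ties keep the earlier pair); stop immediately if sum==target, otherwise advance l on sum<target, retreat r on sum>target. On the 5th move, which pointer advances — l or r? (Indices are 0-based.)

l=0 r=19: -12+36=24 d=32 *, r--
l=0 r=18: -12+35=23 d=31 *, r--
l=0 r=17: -12+34=22 d=30 *, r--
l=0 r=16: -12+21=9 d=17 *, r--
l=0 r=15: -12+20=8 d=16 *, r--

r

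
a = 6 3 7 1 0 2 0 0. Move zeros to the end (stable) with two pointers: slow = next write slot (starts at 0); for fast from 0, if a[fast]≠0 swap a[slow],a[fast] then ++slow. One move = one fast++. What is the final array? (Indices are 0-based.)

slow=0 fast=0: a[fast]=6≠0 swap→a[0]=6, slow++,fast++
slow=1 fast=1: a[fast]=3≠0 swap→a[1]=3, slow++,fast++
slow=2 fast=2: a[fast]=7≠0 swap→a[2]=7, slow++,fast++
slow=3 fast=3: a[fast]=1≠0 swap→a[3]=1, slow++,fast++
slow=4 fast=4: a[fast]=0, fast++
slow=4 fast=5: a[fast]=2≠0 swap→a[4]=2, slow++,fast++
slow=5 fast=6: a[fast]=0, fast++
slow=5 fast=7: a[fast]=0, fast++

[6, 3, 7, 1, 2, 0, 0, 0]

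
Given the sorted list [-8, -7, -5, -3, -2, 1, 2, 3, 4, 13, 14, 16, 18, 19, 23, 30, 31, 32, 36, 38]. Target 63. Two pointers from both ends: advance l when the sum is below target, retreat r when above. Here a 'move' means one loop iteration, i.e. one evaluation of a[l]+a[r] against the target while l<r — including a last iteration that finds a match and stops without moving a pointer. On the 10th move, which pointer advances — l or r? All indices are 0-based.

l=0 r=19: -8+38=30 <63, l++
l=1 r=19: -7+38=31 <63, l++
l=2 r=19: -5+38=33 <63, l++
l=3 r=19: -3+38=35 <63, l++
l=4 r=19: -2+38=36 <63, l++
l=5 r=19: 1+38=39 <63, l++
l=6 r=19: 2+38=40 <63, l++
l=7 r=19: 3+38=41 <63, l++
l=8 r=19: 4+38=42 <63, l++
l=9 r=19: 13+38=51 <63, l++

l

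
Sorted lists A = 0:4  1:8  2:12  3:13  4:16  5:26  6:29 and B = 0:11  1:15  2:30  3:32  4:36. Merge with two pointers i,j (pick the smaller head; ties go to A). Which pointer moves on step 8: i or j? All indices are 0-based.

[i=0,j=0] A[i]=4<=B[j]=11 take 4 → i++
[i=1,j=0] A[i]=8<=B[j]=11 take 8 → i++
[i=2,j=0] A[i]=12>B[j]=11 take 11 → j++
[i=2,j=1] A[i]=12<=B[j]=15 take 12 → i++
[i=3,j=1] A[i]=13<=B[j]=15 take 13 → i++
[i=4,j=1] A[i]=16>B[j]=15 take 15 → j++
[i=4,j=2] A[i]=16<=B[j]=30 take 16 → i++
[i=5,j=2] A[i]=26<=B[j]=30 take 26 → i++

i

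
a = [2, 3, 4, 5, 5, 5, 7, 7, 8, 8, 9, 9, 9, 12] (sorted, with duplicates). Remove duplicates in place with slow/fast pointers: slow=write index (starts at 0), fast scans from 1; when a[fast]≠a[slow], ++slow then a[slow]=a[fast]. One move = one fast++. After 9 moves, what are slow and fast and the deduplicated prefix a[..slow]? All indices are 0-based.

slow=5, fast=10, prefix=[2, 3, 4, 5, 7, 8]

(s=0,f=1) a[fast]=3≠a[slow]=2 write a[1]=3 → slow++,fast++
(s=1,f=2) a[fast]=4≠a[slow]=3 write a[2]=4 → slow++,fast++
(s=2,f=3) a[fast]=5≠a[slow]=4 write a[3]=5 → slow++,fast++
(s=3,f=4) a[fast]=5=a[slow] dup → fast++
(s=3,f=5) a[fast]=5=a[slow] dup → fast++
(s=3,f=6) a[fast]=7≠a[slow]=5 write a[4]=7 → slow++,fast++
(s=4,f=7) a[fast]=7=a[slow] dup → fast++
(s=4,f=8) a[fast]=8≠a[slow]=7 write a[5]=8 → slow++,fast++
(s=5,f=9) a[fast]=8=a[slow] dup → fast++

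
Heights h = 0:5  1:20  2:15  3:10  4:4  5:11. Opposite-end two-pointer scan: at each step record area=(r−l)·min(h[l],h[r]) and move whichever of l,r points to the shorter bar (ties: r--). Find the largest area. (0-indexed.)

l=0 r=5: min(5,11)*5=25 best=25 *, l++
l=1 r=5: min(20,11)*4=44 best=44 *, r--
l=1 r=4: min(20,4)*3=12 best=44, r--
l=1 r=3: min(20,10)*2=20 best=44, r--
l=1 r=2: min(20,15)*1=15 best=44, r--

max area = 44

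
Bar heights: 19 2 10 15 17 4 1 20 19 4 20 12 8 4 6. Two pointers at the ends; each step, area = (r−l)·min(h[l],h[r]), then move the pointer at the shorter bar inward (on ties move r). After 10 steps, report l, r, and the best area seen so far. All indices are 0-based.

l=6, r=10, best area=190

l=0 r=14: min(19,6)*14=84 best=84 *, r--
l=0 r=13: min(19,4)*13=52 best=84, r--
l=0 r=12: min(19,8)*12=96 best=96 *, r--
l=0 r=11: min(19,12)*11=132 best=132 *, r--
l=0 r=10: min(19,20)*10=190 best=190 *, l++
l=1 r=10: min(2,20)*9=18 best=190, l++
l=2 r=10: min(10,20)*8=80 best=190, l++
l=3 r=10: min(15,20)*7=105 best=190, l++
l=4 r=10: min(17,20)*6=102 best=190, l++
l=5 r=10: min(4,20)*5=20 best=190, l++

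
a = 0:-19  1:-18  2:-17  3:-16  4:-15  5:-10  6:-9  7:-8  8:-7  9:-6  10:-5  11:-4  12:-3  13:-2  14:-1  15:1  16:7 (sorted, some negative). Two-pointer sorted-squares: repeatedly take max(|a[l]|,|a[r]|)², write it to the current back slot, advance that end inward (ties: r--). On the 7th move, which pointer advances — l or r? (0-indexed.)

l

l=0 r=16: |-19|>|7| out[16]=361, l++
l=1 r=16: |-18|>|7| out[15]=324, l++
l=2 r=16: |-17|>|7| out[14]=289, l++
l=3 r=16: |-16|>|7| out[13]=256, l++
l=4 r=16: |-15|>|7| out[12]=225, l++
l=5 r=16: |-10|>|7| out[11]=100, l++
l=6 r=16: |-9|>|7| out[10]=81, l++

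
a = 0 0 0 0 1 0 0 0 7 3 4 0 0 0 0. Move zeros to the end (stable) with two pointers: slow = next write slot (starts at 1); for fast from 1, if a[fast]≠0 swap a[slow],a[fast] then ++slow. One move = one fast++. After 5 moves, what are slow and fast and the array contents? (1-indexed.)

(s=1,f=1) a[fast]=0 → fast++
(s=1,f=2) a[fast]=0 → fast++
(s=1,f=3) a[fast]=0 → fast++
(s=1,f=4) a[fast]=0 → fast++
(s=1,f=5) a[fast]=1≠0 swap→a[1]=1 → slow++,fast++

slow=2, fast=6, a=[1, 0, 0, 0, 0, 0, 0, 0, 7, 3, 4, 0, 0, 0, 0]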